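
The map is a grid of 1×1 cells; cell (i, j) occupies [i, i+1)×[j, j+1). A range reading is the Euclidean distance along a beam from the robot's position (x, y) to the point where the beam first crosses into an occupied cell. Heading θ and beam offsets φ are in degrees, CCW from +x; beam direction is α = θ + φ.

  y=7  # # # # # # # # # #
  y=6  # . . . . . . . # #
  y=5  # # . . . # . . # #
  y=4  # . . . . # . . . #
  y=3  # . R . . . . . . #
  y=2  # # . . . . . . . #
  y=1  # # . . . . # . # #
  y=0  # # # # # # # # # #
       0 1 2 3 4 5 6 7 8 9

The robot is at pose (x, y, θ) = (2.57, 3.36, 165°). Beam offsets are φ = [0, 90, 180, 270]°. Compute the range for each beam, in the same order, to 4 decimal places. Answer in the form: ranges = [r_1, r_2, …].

ranges = [1.6254, 2.2023, 5.6215, 3.7684]

beam 1: φ=0°, α=165°
  d=(-0.9659,0.2588)  start (2,3)  tX=0.5901 tY=2.4728  stride 1/|dx|=1.0353 1/|dy|=3.8637
    cross x-line → (1,3), t=0.5901
    cross x-line → (0,3), t=1.6254 (wall)
  → r_1 = 1.6254
beam 2: φ=90°, α=255°
  d=(-0.2588,-0.9659)  start (2,3)  tX=2.2023 tY=0.3727  stride 1/|dx|=3.8637 1/|dy|=1.0353
    cross y-line → (2,2), t=0.3727
    cross y-line → (2,1), t=1.4080
    cross x-line → (1,1), t=2.2023 (wall)
  → r_2 = 2.2023
beam 3: φ=180°, α=345°
  d=(0.9659,-0.2588)  start (2,3)  tX=0.4452 tY=1.3909  stride 1/|dx|=1.0353 1/|dy|=3.8637
    cross x-line → (3,3), t=0.4452
    cross y-line → (3,2), t=1.3909
    cross x-line → (4,2), t=1.4804
    cross x-line → (5,2), t=2.5157
    cross x-line → (6,2), t=3.5510
    cross x-line → (7,2), t=4.5863
    cross y-line → (7,1), t=5.2546
    cross x-line → (8,1), t=5.6215 (wall)
  → r_3 = 5.6215
beam 4: φ=270°, α=75°
  d=(0.2588,0.9659)  start (2,3)  tX=1.6614 tY=0.6626  stride 1/|dx|=3.8637 1/|dy|=1.0353
    cross y-line → (2,4), t=0.6626
    cross x-line → (3,4), t=1.6614
    cross y-line → (3,5), t=1.6979
    cross y-line → (3,6), t=2.7331
    cross y-line → (3,7), t=3.7684 (wall)
  → r_4 = 3.7684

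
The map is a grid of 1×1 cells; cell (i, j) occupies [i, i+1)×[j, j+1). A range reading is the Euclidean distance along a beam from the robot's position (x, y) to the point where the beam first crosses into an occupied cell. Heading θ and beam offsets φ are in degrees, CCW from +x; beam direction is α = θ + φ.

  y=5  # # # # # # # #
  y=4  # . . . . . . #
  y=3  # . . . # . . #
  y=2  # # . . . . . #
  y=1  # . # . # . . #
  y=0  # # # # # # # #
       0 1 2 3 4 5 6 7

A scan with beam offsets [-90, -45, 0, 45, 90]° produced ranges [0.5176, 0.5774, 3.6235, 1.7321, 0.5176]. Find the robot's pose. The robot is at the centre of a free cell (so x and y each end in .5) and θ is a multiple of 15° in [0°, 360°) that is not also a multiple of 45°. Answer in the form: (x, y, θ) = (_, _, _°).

The pose lattice has 20·16 = 320 candidates. Test each by forward raycasting.
  (5.5, 4.5, 105°): beam 1 = 1.5529 ≠ 0.5176 ✗
  (3.5, 3.5, 150°): beam 1 = 1.7321 ≠ 0.5176 ✗
  (2.5, 3.5, 165°): beam 1 = 1.5529 ≠ 0.5176 ✗
  (3.5, 2.5, 300°): beam 1 = 1.0000 ≠ 0.5176 ✗
  (6.5, 3.5, 120°): beam 1 = 0.5774 ≠ 0.5176 ✗
  …
  (4.5, 2.5, 165°): r_1=0.5176, r_2=0.5774, r_3=3.6235, r_4=1.7321, r_5=0.5176 — all match ✓
No second candidate reproduces the full scan.

(x, y, θ) = (4.5, 2.5, 165°)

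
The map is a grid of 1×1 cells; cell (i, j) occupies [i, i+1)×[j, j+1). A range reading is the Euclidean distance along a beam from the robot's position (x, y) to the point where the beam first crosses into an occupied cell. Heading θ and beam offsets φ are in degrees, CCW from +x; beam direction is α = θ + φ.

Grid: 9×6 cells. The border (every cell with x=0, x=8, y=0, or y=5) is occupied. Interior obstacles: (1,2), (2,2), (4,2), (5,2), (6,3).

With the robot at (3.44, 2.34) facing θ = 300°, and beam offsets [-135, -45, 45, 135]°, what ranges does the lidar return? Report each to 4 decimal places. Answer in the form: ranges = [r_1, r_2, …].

ranges = [0.4555, 1.3873, 0.5798, 2.7538]

beam 1: φ=-135°, α=165°
  direction (-0.9659, 0.2588); cell (3,2); t to first gridline: x 0.4555, y 2.5500 (then +1.0353 / +3.8637)
    (2,2) via x @ 0.4555  # hit
  → r_1 = 0.4555
beam 2: φ=-45°, α=255°
  direction (-0.2588, -0.9659); cell (3,2); t to first gridline: x 1.7000, y 0.3520 (then +3.8637 / +1.0353)
    (3,1) via y @ 0.3520
    (3,0) via y @ 1.3873  # hit
  → r_2 = 1.3873
beam 3: φ=45°, α=345°
  direction (0.9659, -0.2588); cell (3,2); t to first gridline: x 0.5798, y 1.3137 (then +1.0353 / +3.8637)
    (4,2) via x @ 0.5798  # hit
  → r_3 = 0.5798
beam 4: φ=135°, α=75°
  direction (0.2588, 0.9659); cell (3,2); t to first gridline: x 2.1637, y 0.6833 (then +3.8637 / +1.0353)
    (3,3) via y @ 0.6833
    (3,4) via y @ 1.7186
    (4,4) via x @ 2.1637
    (4,5) via y @ 2.7538  # hit
  → r_4 = 2.7538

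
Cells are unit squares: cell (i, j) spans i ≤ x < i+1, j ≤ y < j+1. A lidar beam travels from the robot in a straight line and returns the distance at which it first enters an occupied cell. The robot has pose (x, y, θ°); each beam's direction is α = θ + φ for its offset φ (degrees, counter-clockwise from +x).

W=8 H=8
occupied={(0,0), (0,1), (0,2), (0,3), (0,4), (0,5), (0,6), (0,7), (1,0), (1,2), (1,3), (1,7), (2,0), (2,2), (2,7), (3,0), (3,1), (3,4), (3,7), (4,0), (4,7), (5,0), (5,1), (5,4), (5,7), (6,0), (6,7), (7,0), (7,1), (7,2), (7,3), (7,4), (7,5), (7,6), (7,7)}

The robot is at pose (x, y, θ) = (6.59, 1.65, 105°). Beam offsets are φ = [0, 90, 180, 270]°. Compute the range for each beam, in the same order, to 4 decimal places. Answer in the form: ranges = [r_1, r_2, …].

beam 1: φ=0°, α=105°
  dir = (cos 105°, sin 105°) = (-0.2588, 0.9659); from cell (6,1)
  next x-line at t=2.2796, next y-line at t=0.3623; Δt_x=3.8637, Δt_y=1.0353
    y: enter (6,2) at t=0.3623
    y: enter (6,3) at t=1.3976
    x: enter (5,3) at t=2.2796
    y: enter (5,4) at t=2.4329 ← occupied
  → r_1 = 2.4329
beam 2: φ=90°, α=195°
  dir = (cos 195°, sin 195°) = (-0.9659, -0.2588); from cell (6,1)
  next x-line at t=0.6108, next y-line at t=2.5114; Δt_x=1.0353, Δt_y=3.8637
    x: enter (5,1) at t=0.6108 ← occupied
  → r_2 = 0.6108
beam 3: φ=180°, α=285°
  dir = (cos 285°, sin 285°) = (0.2588, -0.9659); from cell (6,1)
  next x-line at t=1.5841, next y-line at t=0.6729; Δt_x=3.8637, Δt_y=1.0353
    y: enter (6,0) at t=0.6729 ← occupied
  → r_3 = 0.6729
beam 4: φ=270°, α=15°
  dir = (cos 15°, sin 15°) = (0.9659, 0.2588); from cell (6,1)
  next x-line at t=0.4245, next y-line at t=1.3523; Δt_x=1.0353, Δt_y=3.8637
    x: enter (7,1) at t=0.4245 ← occupied
  → r_4 = 0.4245

ranges = [2.4329, 0.6108, 0.6729, 0.4245]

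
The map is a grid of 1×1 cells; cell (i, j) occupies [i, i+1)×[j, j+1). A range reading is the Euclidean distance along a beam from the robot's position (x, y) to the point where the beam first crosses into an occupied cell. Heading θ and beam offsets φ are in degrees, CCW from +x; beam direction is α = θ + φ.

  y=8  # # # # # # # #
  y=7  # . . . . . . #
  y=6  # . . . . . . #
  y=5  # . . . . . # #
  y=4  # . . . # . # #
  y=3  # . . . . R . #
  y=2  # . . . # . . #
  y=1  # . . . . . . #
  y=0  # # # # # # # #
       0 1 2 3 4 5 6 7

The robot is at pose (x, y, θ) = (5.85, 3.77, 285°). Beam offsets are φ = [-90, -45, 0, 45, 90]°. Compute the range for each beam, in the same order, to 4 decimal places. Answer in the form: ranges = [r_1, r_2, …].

ranges = [5.0211, 1.7000, 2.8677, 1.3279, 0.8887]

beam 1: φ=-90°, α=195°
  cosα=-0.9659 sinα=-0.2588 | (5,3) | tMaxX 0.8800 tMaxY 2.9751 | tΔX 1.0353 tΔY 3.8637
    t=0.8800 [x] (4,3)
    t=1.9153 [x] (3,3)
    t=2.9505 [x] (2,3)
    t=2.9751 [y] (2,2)
    t=3.9858 [x] (1,2)
    t=5.0211 [x] (0,2) — stop
  → r_1 = 5.0211
beam 2: φ=-45°, α=240°
  cosα=-0.5000 sinα=-0.8660 | (5,3) | tMaxX 1.7000 tMaxY 0.8891 | tΔX 2.0000 tΔY 1.1547
    t=0.8891 [y] (5,2)
    t=1.7000 [x] (4,2) — stop
  → r_2 = 1.7000
beam 3: φ=0°, α=285°
  cosα=0.2588 sinα=-0.9659 | (5,3) | tMaxX 0.5796 tMaxY 0.7972 | tΔX 3.8637 tΔY 1.0353
    t=0.5796 [x] (6,3)
    t=0.7972 [y] (6,2)
    t=1.8324 [y] (6,1)
    t=2.8677 [y] (6,0) — stop
  → r_3 = 2.8677
beam 4: φ=45°, α=330°
  cosα=0.8660 sinα=-0.5000 | (5,3) | tMaxX 0.1732 tMaxY 1.5400 | tΔX 1.1547 tΔY 2.0000
    t=0.1732 [x] (6,3)
    t=1.3279 [x] (7,3) — stop
  → r_4 = 1.3279
beam 5: φ=90°, α=15°
  cosα=0.9659 sinα=0.2588 | (5,3) | tMaxX 0.1553 tMaxY 0.8887 | tΔX 1.0353 tΔY 3.8637
    t=0.1553 [x] (6,3)
    t=0.8887 [y] (6,4) — stop
  → r_5 = 0.8887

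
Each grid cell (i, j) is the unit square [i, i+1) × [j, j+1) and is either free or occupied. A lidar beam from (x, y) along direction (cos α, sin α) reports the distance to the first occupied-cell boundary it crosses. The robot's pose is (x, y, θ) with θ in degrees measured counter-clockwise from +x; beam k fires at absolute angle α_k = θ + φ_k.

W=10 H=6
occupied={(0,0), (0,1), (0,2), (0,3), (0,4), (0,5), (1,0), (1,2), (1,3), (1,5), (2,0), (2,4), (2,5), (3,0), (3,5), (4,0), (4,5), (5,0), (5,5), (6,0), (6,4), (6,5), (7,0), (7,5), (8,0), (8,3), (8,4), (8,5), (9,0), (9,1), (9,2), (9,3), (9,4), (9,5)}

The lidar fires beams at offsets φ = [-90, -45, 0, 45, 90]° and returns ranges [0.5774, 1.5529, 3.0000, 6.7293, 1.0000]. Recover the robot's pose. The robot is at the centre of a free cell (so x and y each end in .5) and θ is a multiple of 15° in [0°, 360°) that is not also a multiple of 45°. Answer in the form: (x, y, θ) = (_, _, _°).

Candidates: 26 free-cell centres × 16 headings = 416 poses. Raycast each; keep the one whose scan matches to 4 dp.
  (4.5, 4.5, 330°): beam 1 = 4.0415 ≠ 0.5774 ✗
  (4.5, 2.5, 345°): beam 1 = 1.5529 ≠ 0.5774 ✗
  (7.5, 2.5, 345°): beam 1 = 1.5529 ≠ 0.5774 ✗
  (7.5, 3.5, 345°): beam 1 = 2.5882 ≠ 0.5774 ✗
  (4.5, 3.5, 240°): beam 1 = 1.7321 ≠ 0.5774 ✗
  …
  (8.5, 1.5, 120°): r_1=0.5774, r_2=1.5529, r_3=3.0000, r_4=6.7293, r_5=1.0000 — all match ✓
Only this pose fits every beam.

(x, y, θ) = (8.5, 1.5, 120°)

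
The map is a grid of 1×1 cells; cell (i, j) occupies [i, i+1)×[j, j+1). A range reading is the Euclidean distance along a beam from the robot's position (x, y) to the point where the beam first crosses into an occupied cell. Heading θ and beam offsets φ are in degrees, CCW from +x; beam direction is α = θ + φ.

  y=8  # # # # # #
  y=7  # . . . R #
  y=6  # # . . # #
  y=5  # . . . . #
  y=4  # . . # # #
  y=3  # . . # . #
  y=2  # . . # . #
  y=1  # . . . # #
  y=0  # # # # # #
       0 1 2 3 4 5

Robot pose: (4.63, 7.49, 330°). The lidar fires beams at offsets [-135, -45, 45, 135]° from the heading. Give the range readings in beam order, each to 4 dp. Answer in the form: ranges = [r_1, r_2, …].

ranges = [2.7228, 0.5073, 0.3831, 0.5280]

beam 1: φ=-135°, α=195°
  dir = (cos 195°, sin 195°) = (-0.9659, -0.2588); from cell (4,7)
  next x-line at t=0.6522, next y-line at t=1.8932; Δt_x=1.0353, Δt_y=3.8637
    x: enter (3,7) at t=0.6522
    x: enter (2,7) at t=1.6875
    y: enter (2,6) at t=1.8932
    x: enter (1,6) at t=2.7228 ← occupied
  → r_1 = 2.7228
beam 2: φ=-45°, α=285°
  dir = (cos 285°, sin 285°) = (0.2588, -0.9659); from cell (4,7)
  next x-line at t=1.4296, next y-line at t=0.5073; Δt_x=3.8637, Δt_y=1.0353
    y: enter (4,6) at t=0.5073 ← occupied
  → r_2 = 0.5073
beam 3: φ=45°, α=15°
  dir = (cos 15°, sin 15°) = (0.9659, 0.2588); from cell (4,7)
  next x-line at t=0.3831, next y-line at t=1.9705; Δt_x=1.0353, Δt_y=3.8637
    x: enter (5,7) at t=0.3831 ← occupied
  → r_3 = 0.3831
beam 4: φ=135°, α=105°
  dir = (cos 105°, sin 105°) = (-0.2588, 0.9659); from cell (4,7)
  next x-line at t=2.4341, next y-line at t=0.5280; Δt_x=3.8637, Δt_y=1.0353
    y: enter (4,8) at t=0.5280 ← occupied
  → r_4 = 0.5280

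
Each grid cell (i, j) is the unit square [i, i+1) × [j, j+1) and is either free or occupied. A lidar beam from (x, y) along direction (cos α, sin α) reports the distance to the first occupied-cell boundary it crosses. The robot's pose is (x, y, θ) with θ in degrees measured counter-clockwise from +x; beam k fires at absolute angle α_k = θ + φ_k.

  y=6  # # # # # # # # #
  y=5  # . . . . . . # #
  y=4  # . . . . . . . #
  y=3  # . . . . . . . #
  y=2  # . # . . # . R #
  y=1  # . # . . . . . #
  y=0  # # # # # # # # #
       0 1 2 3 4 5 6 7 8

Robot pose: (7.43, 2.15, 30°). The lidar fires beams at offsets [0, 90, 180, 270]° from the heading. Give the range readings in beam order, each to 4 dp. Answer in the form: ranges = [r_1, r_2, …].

beam 1: φ=0°, α=30°
  d=(0.8660,0.5000)  start (7,2)  tX=0.6582 tY=1.7000  stride 1/|dx|=1.1547 1/|dy|=2.0000
    cross x-line → (8,2), t=0.6582 (wall)
  → r_1 = 0.6582
beam 2: φ=90°, α=120°
  d=(-0.5000,0.8660)  start (7,2)  tX=0.8600 tY=0.9815  stride 1/|dx|=2.0000 1/|dy|=1.1547
    cross x-line → (6,2), t=0.8600
    cross y-line → (6,3), t=0.9815
    cross y-line → (6,4), t=2.1362
    cross x-line → (5,4), t=2.8600
    cross y-line → (5,5), t=3.2909
    cross y-line → (5,6), t=4.4456 (wall)
  → r_2 = 4.4456
beam 3: φ=180°, α=210°
  d=(-0.8660,-0.5000)  start (7,2)  tX=0.4965 tY=0.3000  stride 1/|dx|=1.1547 1/|dy|=2.0000
    cross y-line → (7,1), t=0.3000
    cross x-line → (6,1), t=0.4965
    cross x-line → (5,1), t=1.6512
    cross y-line → (5,0), t=2.3000 (wall)
  → r_3 = 2.3000
beam 4: φ=270°, α=300°
  d=(0.5000,-0.8660)  start (7,2)  tX=1.1400 tY=0.1732  stride 1/|dx|=2.0000 1/|dy|=1.1547
    cross y-line → (7,1), t=0.1732
    cross x-line → (8,1), t=1.1400 (wall)
  → r_4 = 1.1400

ranges = [0.6582, 4.4456, 2.3000, 1.1400]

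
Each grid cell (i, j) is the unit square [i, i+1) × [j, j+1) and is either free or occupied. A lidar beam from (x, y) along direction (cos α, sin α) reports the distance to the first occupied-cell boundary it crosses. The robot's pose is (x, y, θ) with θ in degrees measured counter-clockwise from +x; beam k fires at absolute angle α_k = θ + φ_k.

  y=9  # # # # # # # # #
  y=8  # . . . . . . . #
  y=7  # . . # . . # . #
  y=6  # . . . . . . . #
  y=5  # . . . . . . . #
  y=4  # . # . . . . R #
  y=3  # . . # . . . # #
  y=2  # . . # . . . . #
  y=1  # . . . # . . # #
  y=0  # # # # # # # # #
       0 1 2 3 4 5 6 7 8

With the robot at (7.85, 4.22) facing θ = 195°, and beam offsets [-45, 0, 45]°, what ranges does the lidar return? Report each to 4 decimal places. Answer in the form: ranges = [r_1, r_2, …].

beam 1: φ=-45°, α=150°
  dir = (cos 150°, sin 150°) = (-0.8660, 0.5000); from cell (7,4)
  next x-line at t=0.9815, next y-line at t=1.5600; Δt_x=1.1547, Δt_y=2.0000
    x: enter (6,4) at t=0.9815
    y: enter (6,5) at t=1.5600
    x: enter (5,5) at t=2.1362
    x: enter (4,5) at t=3.2909
    y: enter (4,6) at t=3.5600
    x: enter (3,6) at t=4.4456
    y: enter (3,7) at t=5.5600 ← occupied
  → r_1 = 5.5600
beam 2: φ=0°, α=195°
  dir = (cos 195°, sin 195°) = (-0.9659, -0.2588); from cell (7,4)
  next x-line at t=0.8800, next y-line at t=0.8500; Δt_x=1.0353, Δt_y=3.8637
    y: enter (7,3) at t=0.8500 ← occupied
  → r_2 = 0.8500
beam 3: φ=45°, α=240°
  dir = (cos 240°, sin 240°) = (-0.5000, -0.8660); from cell (7,4)
  next x-line at t=1.7000, next y-line at t=0.2540; Δt_x=2.0000, Δt_y=1.1547
    y: enter (7,3) at t=0.2540 ← occupied
  → r_3 = 0.2540

ranges = [5.5600, 0.8500, 0.2540]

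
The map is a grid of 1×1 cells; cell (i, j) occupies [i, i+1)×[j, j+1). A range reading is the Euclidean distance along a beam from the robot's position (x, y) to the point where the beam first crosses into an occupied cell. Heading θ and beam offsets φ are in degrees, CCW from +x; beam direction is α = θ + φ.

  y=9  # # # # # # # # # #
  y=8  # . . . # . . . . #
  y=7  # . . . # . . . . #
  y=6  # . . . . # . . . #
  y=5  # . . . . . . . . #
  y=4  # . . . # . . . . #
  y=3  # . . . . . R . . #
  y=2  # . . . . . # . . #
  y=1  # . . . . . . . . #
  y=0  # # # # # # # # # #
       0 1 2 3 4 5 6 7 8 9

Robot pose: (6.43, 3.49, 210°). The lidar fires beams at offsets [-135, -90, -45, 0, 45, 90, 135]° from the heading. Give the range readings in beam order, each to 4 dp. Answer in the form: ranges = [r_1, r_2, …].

ranges = [5.7044, 4.0530, 1.9705, 4.9800, 0.5073, 0.5658, 2.6607]

beam 1: φ=-135°, α=75°
  d=(0.2588,0.9659)  start (6,3)  tX=2.2023 tY=0.5280  stride 1/|dx|=3.8637 1/|dy|=1.0353
    cross y-line → (6,4), t=0.5280
    cross y-line → (6,5), t=1.5633
    cross x-line → (7,5), t=2.2023
    cross y-line → (7,6), t=2.5985
    cross y-line → (7,7), t=3.6338
    cross y-line → (7,8), t=4.6691
    cross y-line → (7,9), t=5.7044 (wall)
  → r_1 = 5.7044
beam 2: φ=-90°, α=120°
  d=(-0.5000,0.8660)  start (6,3)  tX=0.8600 tY=0.5889  stride 1/|dx|=2.0000 1/|dy|=1.1547
    cross y-line → (6,4), t=0.5889
    cross x-line → (5,4), t=0.8600
    cross y-line → (5,5), t=1.7436
    cross x-line → (4,5), t=2.8600
    cross y-line → (4,6), t=2.8983
    cross y-line → (4,7), t=4.0530 (wall)
  → r_2 = 4.0530
beam 3: φ=-45°, α=165°
  d=(-0.9659,0.2588)  start (6,3)  tX=0.4452 tY=1.9705  stride 1/|dx|=1.0353 1/|dy|=3.8637
    cross x-line → (5,3), t=0.4452
    cross x-line → (4,3), t=1.4804
    cross y-line → (4,4), t=1.9705 (wall)
  → r_3 = 1.9705
beam 4: φ=0°, α=210°
  d=(-0.8660,-0.5000)  start (6,3)  tX=0.4965 tY=0.9800  stride 1/|dx|=1.1547 1/|dy|=2.0000
    cross x-line → (5,3), t=0.4965
    cross y-line → (5,2), t=0.9800
    cross x-line → (4,2), t=1.6512
    cross x-line → (3,2), t=2.8059
    cross y-line → (3,1), t=2.9800
    cross x-line → (2,1), t=3.9606
    cross y-line → (2,0), t=4.9800 (wall)
  → r_4 = 4.9800
beam 5: φ=45°, α=255°
  d=(-0.2588,-0.9659)  start (6,3)  tX=1.6614 tY=0.5073  stride 1/|dx|=3.8637 1/|dy|=1.0353
    cross y-line → (6,2), t=0.5073 (wall)
  → r_5 = 0.5073
beam 6: φ=90°, α=300°
  d=(0.5000,-0.8660)  start (6,3)  tX=1.1400 tY=0.5658  stride 1/|dx|=2.0000 1/|dy|=1.1547
    cross y-line → (6,2), t=0.5658 (wall)
  → r_6 = 0.5658
beam 7: φ=135°, α=345°
  d=(0.9659,-0.2588)  start (6,3)  tX=0.5901 tY=1.8932  stride 1/|dx|=1.0353 1/|dy|=3.8637
    cross x-line → (7,3), t=0.5901
    cross x-line → (8,3), t=1.6254
    cross y-line → (8,2), t=1.8932
    cross x-line → (9,2), t=2.6607 (wall)
  → r_7 = 2.6607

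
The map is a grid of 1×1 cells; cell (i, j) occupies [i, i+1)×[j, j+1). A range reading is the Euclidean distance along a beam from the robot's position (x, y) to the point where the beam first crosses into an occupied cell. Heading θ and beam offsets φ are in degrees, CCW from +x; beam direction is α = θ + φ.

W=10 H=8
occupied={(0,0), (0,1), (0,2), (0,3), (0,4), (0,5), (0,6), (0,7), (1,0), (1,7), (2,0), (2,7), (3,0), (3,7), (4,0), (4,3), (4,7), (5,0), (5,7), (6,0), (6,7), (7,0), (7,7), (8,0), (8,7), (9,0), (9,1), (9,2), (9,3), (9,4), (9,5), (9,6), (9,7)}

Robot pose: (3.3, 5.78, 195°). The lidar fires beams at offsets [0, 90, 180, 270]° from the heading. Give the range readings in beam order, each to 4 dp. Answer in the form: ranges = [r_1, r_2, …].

beam 1: φ=0°, α=195°
  direction (-0.9659, -0.2588); cell (3,5); t to first gridline: x 0.3106, y 3.0137 (then +1.0353 / +3.8637)
    (2,5) via x @ 0.3106
    (1,5) via x @ 1.3459
    (0,5) via x @ 2.3811  # hit
  → r_1 = 2.3811
beam 2: φ=90°, α=285°
  direction (0.2588, -0.9659); cell (3,5); t to first gridline: x 2.7046, y 0.8075 (then +3.8637 / +1.0353)
    (3,4) via y @ 0.8075
    (3,3) via y @ 1.8428
    (4,3) via x @ 2.7046  # hit
  → r_2 = 2.7046
beam 3: φ=180°, α=15°
  direction (0.9659, 0.2588); cell (3,5); t to first gridline: x 0.7247, y 0.8500 (then +1.0353 / +3.8637)
    (4,5) via x @ 0.7247
    (4,6) via y @ 0.8500
    (5,6) via x @ 1.7600
    (6,6) via x @ 2.7952
    (7,6) via x @ 3.8305
    (7,7) via y @ 4.7137  # hit
  → r_3 = 4.7137
beam 4: φ=270°, α=105°
  direction (-0.2588, 0.9659); cell (3,5); t to first gridline: x 1.1591, y 0.2278 (then +3.8637 / +1.0353)
    (3,6) via y @ 0.2278
    (2,6) via x @ 1.1591
    (2,7) via y @ 1.2630  # hit
  → r_4 = 1.2630

ranges = [2.3811, 2.7046, 4.7137, 1.2630]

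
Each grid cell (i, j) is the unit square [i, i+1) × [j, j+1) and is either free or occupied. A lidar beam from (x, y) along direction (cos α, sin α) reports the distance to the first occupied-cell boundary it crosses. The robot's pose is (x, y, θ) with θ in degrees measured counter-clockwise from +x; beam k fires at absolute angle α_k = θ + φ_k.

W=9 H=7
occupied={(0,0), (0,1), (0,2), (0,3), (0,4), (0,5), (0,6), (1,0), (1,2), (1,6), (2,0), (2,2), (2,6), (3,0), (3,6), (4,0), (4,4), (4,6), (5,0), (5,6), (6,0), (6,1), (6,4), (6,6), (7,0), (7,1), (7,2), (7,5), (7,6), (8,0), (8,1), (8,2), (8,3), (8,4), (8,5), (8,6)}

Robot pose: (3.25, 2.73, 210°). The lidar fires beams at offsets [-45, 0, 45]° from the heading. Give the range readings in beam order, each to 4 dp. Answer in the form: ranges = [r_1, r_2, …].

ranges = [0.2588, 0.2887, 1.7910]

beam 1: φ=-45°, α=165°
  direction (-0.9659, 0.2588); cell (3,2); t to first gridline: x 0.2588, y 1.0432 (then +1.0353 / +3.8637)
    (2,2) via x @ 0.2588  # hit
  → r_1 = 0.2588
beam 2: φ=0°, α=210°
  direction (-0.8660, -0.5000); cell (3,2); t to first gridline: x 0.2887, y 1.4600 (then +1.1547 / +2.0000)
    (2,2) via x @ 0.2887  # hit
  → r_2 = 0.2887
beam 3: φ=45°, α=255°
  direction (-0.2588, -0.9659); cell (3,2); t to first gridline: x 0.9659, y 0.7558 (then +3.8637 / +1.0353)
    (3,1) via y @ 0.7558
    (2,1) via x @ 0.9659
    (2,0) via y @ 1.7910  # hit
  → r_3 = 1.7910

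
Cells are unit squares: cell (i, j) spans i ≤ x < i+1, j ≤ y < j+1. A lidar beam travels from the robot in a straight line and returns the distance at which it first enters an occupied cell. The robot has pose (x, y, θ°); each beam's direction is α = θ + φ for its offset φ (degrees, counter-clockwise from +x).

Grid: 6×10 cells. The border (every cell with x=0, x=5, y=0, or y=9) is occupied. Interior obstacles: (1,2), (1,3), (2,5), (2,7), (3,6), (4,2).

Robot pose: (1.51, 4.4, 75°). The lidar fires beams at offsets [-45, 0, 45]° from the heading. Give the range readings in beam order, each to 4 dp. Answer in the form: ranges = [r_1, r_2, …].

beam 1: φ=-45°, α=30°
  dir = (cos 30°, sin 30°) = (0.8660, 0.5000); from cell (1,4)
  next x-line at t=0.5658, next y-line at t=1.2000; Δt_x=1.1547, Δt_y=2.0000
    x: enter (2,4) at t=0.5658
    y: enter (2,5) at t=1.2000 ← occupied
  → r_1 = 1.2000
beam 2: φ=0°, α=75°
  dir = (cos 75°, sin 75°) = (0.2588, 0.9659); from cell (1,4)
  next x-line at t=1.8932, next y-line at t=0.6212; Δt_x=3.8637, Δt_y=1.0353
    y: enter (1,5) at t=0.6212
    y: enter (1,6) at t=1.6564
    x: enter (2,6) at t=1.8932
    y: enter (2,7) at t=2.6917 ← occupied
  → r_2 = 2.6917
beam 3: φ=45°, α=120°
  dir = (cos 120°, sin 120°) = (-0.5000, 0.8660); from cell (1,4)
  next x-line at t=1.0200, next y-line at t=0.6928; Δt_x=2.0000, Δt_y=1.1547
    y: enter (1,5) at t=0.6928
    x: enter (0,5) at t=1.0200 ← occupied
  → r_3 = 1.0200

ranges = [1.2000, 2.6917, 1.0200]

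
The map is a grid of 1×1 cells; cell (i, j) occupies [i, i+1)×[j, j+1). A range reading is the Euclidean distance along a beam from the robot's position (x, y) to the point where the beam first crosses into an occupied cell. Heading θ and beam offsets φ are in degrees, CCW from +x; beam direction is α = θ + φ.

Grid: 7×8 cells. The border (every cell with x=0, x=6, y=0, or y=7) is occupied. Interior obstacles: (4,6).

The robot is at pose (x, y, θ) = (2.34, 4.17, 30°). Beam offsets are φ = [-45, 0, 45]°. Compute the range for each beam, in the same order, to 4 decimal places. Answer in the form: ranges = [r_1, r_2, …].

beam 1: φ=-45°, α=345°
  dir = (cos 345°, sin 345°) = (0.9659, -0.2588); from cell (2,4)
  next x-line at t=0.6833, next y-line at t=0.6568; Δt_x=1.0353, Δt_y=3.8637
    y: enter (2,3) at t=0.6568
    x: enter (3,3) at t=0.6833
    x: enter (4,3) at t=1.7186
    x: enter (5,3) at t=2.7538
    x: enter (6,3) at t=3.7891 ← occupied
  → r_1 = 3.7891
beam 2: φ=0°, α=30°
  dir = (cos 30°, sin 30°) = (0.8660, 0.5000); from cell (2,4)
  next x-line at t=0.7621, next y-line at t=1.6600; Δt_x=1.1547, Δt_y=2.0000
    x: enter (3,4) at t=0.7621
    y: enter (3,5) at t=1.6600
    x: enter (4,5) at t=1.9168
    x: enter (5,5) at t=3.0715
    y: enter (5,6) at t=3.6600
    x: enter (6,6) at t=4.2262 ← occupied
  → r_2 = 4.2262
beam 3: φ=45°, α=75°
  dir = (cos 75°, sin 75°) = (0.2588, 0.9659); from cell (2,4)
  next x-line at t=2.5500, next y-line at t=0.8593; Δt_x=3.8637, Δt_y=1.0353
    y: enter (2,5) at t=0.8593
    y: enter (2,6) at t=1.8946
    x: enter (3,6) at t=2.5500
    y: enter (3,7) at t=2.9298 ← occupied
  → r_3 = 2.9298

ranges = [3.7891, 4.2262, 2.9298]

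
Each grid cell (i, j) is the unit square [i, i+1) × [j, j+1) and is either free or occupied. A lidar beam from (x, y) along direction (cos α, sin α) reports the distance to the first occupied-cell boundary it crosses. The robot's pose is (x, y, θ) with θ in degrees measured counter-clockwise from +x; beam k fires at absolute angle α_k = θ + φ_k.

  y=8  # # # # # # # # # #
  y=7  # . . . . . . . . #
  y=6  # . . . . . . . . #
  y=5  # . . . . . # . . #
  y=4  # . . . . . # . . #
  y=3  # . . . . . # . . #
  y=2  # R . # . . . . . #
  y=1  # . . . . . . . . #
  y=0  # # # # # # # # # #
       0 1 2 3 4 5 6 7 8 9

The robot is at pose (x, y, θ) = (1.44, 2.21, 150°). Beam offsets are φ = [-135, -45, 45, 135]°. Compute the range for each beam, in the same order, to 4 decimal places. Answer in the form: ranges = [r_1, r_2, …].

ranges = [1.6150, 1.7000, 0.4555, 1.2527]

beam 1: φ=-135°, α=15°
  cosα=0.9659 sinα=0.2588 | (1,2) | tMaxX 0.5798 tMaxY 3.0523 | tΔX 1.0353 tΔY 3.8637
    t=0.5798 [x] (2,2)
    t=1.6150 [x] (3,2) — stop
  → r_1 = 1.6150
beam 2: φ=-45°, α=105°
  cosα=-0.2588 sinα=0.9659 | (1,2) | tMaxX 1.7000 tMaxY 0.8179 | tΔX 3.8637 tΔY 1.0353
    t=0.8179 [y] (1,3)
    t=1.7000 [x] (0,3) — stop
  → r_2 = 1.7000
beam 3: φ=45°, α=195°
  cosα=-0.9659 sinα=-0.2588 | (1,2) | tMaxX 0.4555 tMaxY 0.8114 | tΔX 1.0353 tΔY 3.8637
    t=0.4555 [x] (0,2) — stop
  → r_3 = 0.4555
beam 4: φ=135°, α=285°
  cosα=0.2588 sinα=-0.9659 | (1,2) | tMaxX 2.1637 tMaxY 0.2174 | tΔX 3.8637 tΔY 1.0353
    t=0.2174 [y] (1,1)
    t=1.2527 [y] (1,0) — stop
  → r_4 = 1.2527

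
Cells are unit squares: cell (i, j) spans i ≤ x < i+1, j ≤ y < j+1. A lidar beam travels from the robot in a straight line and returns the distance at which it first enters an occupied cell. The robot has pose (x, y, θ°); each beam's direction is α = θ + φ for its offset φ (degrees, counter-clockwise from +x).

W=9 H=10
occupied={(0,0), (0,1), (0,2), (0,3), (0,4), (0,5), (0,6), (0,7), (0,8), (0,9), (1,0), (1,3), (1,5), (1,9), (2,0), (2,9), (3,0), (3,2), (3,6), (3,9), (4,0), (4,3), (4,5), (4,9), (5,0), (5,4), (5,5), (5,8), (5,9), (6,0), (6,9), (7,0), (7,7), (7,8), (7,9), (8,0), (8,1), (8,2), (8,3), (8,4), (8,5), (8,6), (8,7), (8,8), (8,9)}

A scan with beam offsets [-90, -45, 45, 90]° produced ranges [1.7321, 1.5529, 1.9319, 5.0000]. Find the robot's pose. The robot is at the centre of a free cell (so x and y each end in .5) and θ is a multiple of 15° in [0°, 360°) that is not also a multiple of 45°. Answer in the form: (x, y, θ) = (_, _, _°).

(x, y, θ) = (6.5, 6.5, 60°)

Candidates: 45 free-cell centres × 16 headings = 720 poses. Raycast each; keep the one whose scan matches to 4 dp.
  (3.5, 4.5, 15°): beam 1 = 1.5529 ≠ 1.7321 ✗
  (4.5, 1.5, 30°): beam 1 = 0.5774 ≠ 1.7321 ✗
  (7.5, 1.5, 150°): beam 1 = 1.0000 ≠ 1.7321 ✗
  (7.5, 1.5, 165°): beam 1 = 1.9319 ≠ 1.7321 ✗
  …
  (6.5, 6.5, 60°): r_1=1.7321, r_2=1.5529, r_3=1.9319, r_4=5.0000 — all match ✓
No second candidate reproduces the full scan.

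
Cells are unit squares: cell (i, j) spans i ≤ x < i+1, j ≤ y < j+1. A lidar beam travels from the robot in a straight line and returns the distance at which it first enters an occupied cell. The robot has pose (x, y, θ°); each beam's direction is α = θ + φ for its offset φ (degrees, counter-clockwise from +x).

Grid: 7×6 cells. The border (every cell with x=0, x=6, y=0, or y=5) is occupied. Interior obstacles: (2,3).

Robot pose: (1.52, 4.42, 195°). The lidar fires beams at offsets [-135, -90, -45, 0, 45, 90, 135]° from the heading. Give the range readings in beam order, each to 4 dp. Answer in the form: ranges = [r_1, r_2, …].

ranges = [0.6697, 0.6005, 0.6004, 0.5383, 1.0400, 3.5406, 0.8400]

beam 1: φ=-135°, α=60°
  cosα=0.5000 sinα=0.8660 | (1,4) | tMaxX 0.9600 tMaxY 0.6697 | tΔX 2.0000 tΔY 1.1547
    t=0.6697 [y] (1,5) — stop
  → r_1 = 0.6697
beam 2: φ=-90°, α=105°
  cosα=-0.2588 sinα=0.9659 | (1,4) | tMaxX 2.0091 tMaxY 0.6005 | tΔX 3.8637 tΔY 1.0353
    t=0.6005 [y] (1,5) — stop
  → r_2 = 0.6005
beam 3: φ=-45°, α=150°
  cosα=-0.8660 sinα=0.5000 | (1,4) | tMaxX 0.6004 tMaxY 1.1600 | tΔX 1.1547 tΔY 2.0000
    t=0.6004 [x] (0,4) — stop
  → r_3 = 0.6004
beam 4: φ=0°, α=195°
  cosα=-0.9659 sinα=-0.2588 | (1,4) | tMaxX 0.5383 tMaxY 1.6228 | tΔX 1.0353 tΔY 3.8637
    t=0.5383 [x] (0,4) — stop
  → r_4 = 0.5383
beam 5: φ=45°, α=240°
  cosα=-0.5000 sinα=-0.8660 | (1,4) | tMaxX 1.0400 tMaxY 0.4850 | tΔX 2.0000 tΔY 1.1547
    t=0.4850 [y] (1,3)
    t=1.0400 [x] (0,3) — stop
  → r_5 = 1.0400
beam 6: φ=90°, α=285°
  cosα=0.2588 sinα=-0.9659 | (1,4) | tMaxX 1.8546 tMaxY 0.4348 | tΔX 3.8637 tΔY 1.0353
    t=0.4348 [y] (1,3)
    t=1.4701 [y] (1,2)
    t=1.8546 [x] (2,2)
    t=2.5054 [y] (2,1)
    t=3.5406 [y] (2,0) — stop
  → r_6 = 3.5406
beam 7: φ=135°, α=330°
  cosα=0.8660 sinα=-0.5000 | (1,4) | tMaxX 0.5543 tMaxY 0.8400 | tΔX 1.1547 tΔY 2.0000
    t=0.5543 [x] (2,4)
    t=0.8400 [y] (2,3) — stop
  → r_7 = 0.8400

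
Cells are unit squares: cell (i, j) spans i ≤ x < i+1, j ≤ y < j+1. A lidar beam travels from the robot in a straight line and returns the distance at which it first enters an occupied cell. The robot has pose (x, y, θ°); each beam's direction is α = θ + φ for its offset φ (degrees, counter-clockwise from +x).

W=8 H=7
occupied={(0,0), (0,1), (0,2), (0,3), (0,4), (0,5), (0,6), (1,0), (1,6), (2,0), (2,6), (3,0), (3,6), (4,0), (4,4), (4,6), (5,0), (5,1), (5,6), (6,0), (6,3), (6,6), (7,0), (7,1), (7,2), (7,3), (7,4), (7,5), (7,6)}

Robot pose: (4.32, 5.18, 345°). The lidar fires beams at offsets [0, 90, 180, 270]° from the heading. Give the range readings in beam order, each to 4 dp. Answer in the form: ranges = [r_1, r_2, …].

ranges = [0.6955, 0.8489, 3.1682, 0.1863]

beam 1: φ=0°, α=345°
  d=(0.9659,-0.2588)  start (4,5)  tX=0.7040 tY=0.6955  stride 1/|dx|=1.0353 1/|dy|=3.8637
    cross y-line → (4,4), t=0.6955 (wall)
  → r_1 = 0.6955
beam 2: φ=90°, α=75°
  d=(0.2588,0.9659)  start (4,5)  tX=2.6273 tY=0.8489  stride 1/|dx|=3.8637 1/|dy|=1.0353
    cross y-line → (4,6), t=0.8489 (wall)
  → r_2 = 0.8489
beam 3: φ=180°, α=165°
  d=(-0.9659,0.2588)  start (4,5)  tX=0.3313 tY=3.1682  stride 1/|dx|=1.0353 1/|dy|=3.8637
    cross x-line → (3,5), t=0.3313
    cross x-line → (2,5), t=1.3666
    cross x-line → (1,5), t=2.4018
    cross y-line → (1,6), t=3.1682 (wall)
  → r_3 = 3.1682
beam 4: φ=270°, α=255°
  d=(-0.2588,-0.9659)  start (4,5)  tX=1.2364 tY=0.1863  stride 1/|dx|=3.8637 1/|dy|=1.0353
    cross y-line → (4,4), t=0.1863 (wall)
  → r_4 = 0.1863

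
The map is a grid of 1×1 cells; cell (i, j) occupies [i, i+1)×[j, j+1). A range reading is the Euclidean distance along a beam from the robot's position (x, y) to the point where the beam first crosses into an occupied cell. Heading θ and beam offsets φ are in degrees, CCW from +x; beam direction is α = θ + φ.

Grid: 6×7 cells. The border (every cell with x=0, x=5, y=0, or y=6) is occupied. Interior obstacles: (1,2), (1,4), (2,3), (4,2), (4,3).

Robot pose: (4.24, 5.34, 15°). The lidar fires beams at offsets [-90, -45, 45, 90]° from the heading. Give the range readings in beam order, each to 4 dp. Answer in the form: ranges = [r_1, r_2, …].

beam 1: φ=-90°, α=285°
  direction (0.2588, -0.9659); cell (4,5); t to first gridline: x 2.9364, y 0.3520 (then +3.8637 / +1.0353)
    (4,4) via y @ 0.3520
    (4,3) via y @ 1.3873  # hit
  → r_1 = 1.3873
beam 2: φ=-45°, α=330°
  direction (0.8660, -0.5000); cell (4,5); t to first gridline: x 0.8776, y 0.6800 (then +1.1547 / +2.0000)
    (4,4) via y @ 0.6800
    (5,4) via x @ 0.8776  # hit
  → r_2 = 0.8776
beam 3: φ=45°, α=60°
  direction (0.5000, 0.8660); cell (4,5); t to first gridline: x 1.5200, y 0.7621 (then +2.0000 / +1.1547)
    (4,6) via y @ 0.7621  # hit
  → r_3 = 0.7621
beam 4: φ=90°, α=105°
  direction (-0.2588, 0.9659); cell (4,5); t to first gridline: x 0.9273, y 0.6833 (then +3.8637 / +1.0353)
    (4,6) via y @ 0.6833  # hit
  → r_4 = 0.6833

ranges = [1.3873, 0.8776, 0.7621, 0.6833]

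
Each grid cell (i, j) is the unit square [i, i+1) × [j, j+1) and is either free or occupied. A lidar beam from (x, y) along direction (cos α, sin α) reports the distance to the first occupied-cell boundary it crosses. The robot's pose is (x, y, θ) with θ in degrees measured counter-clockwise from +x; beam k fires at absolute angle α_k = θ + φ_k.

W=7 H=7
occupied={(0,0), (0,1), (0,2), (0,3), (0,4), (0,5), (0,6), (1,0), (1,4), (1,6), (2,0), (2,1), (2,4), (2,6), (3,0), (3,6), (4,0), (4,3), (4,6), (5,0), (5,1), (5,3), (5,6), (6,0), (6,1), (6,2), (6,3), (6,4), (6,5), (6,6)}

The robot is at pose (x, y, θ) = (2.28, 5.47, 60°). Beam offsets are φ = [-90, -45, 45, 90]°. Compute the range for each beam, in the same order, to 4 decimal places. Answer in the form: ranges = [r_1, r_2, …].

ranges = [2.9400, 2.0478, 0.5487, 1.0600]

beam 1: φ=-90°, α=330°
  d=(0.8660,-0.5000)  start (2,5)  tX=0.8314 tY=0.9400  stride 1/|dx|=1.1547 1/|dy|=2.0000
    cross x-line → (3,5), t=0.8314
    cross y-line → (3,4), t=0.9400
    cross x-line → (4,4), t=1.9861
    cross y-line → (4,3), t=2.9400 (wall)
  → r_1 = 2.9400
beam 2: φ=-45°, α=15°
  d=(0.9659,0.2588)  start (2,5)  tX=0.7454 tY=2.0478  stride 1/|dx|=1.0353 1/|dy|=3.8637
    cross x-line → (3,5), t=0.7454
    cross x-line → (4,5), t=1.7807
    cross y-line → (4,6), t=2.0478 (wall)
  → r_2 = 2.0478
beam 3: φ=45°, α=105°
  d=(-0.2588,0.9659)  start (2,5)  tX=1.0818 tY=0.5487  stride 1/|dx|=3.8637 1/|dy|=1.0353
    cross y-line → (2,6), t=0.5487 (wall)
  → r_3 = 0.5487
beam 4: φ=90°, α=150°
  d=(-0.8660,0.5000)  start (2,5)  tX=0.3233 tY=1.0600  stride 1/|dx|=1.1547 1/|dy|=2.0000
    cross x-line → (1,5), t=0.3233
    cross y-line → (1,6), t=1.0600 (wall)
  → r_4 = 1.0600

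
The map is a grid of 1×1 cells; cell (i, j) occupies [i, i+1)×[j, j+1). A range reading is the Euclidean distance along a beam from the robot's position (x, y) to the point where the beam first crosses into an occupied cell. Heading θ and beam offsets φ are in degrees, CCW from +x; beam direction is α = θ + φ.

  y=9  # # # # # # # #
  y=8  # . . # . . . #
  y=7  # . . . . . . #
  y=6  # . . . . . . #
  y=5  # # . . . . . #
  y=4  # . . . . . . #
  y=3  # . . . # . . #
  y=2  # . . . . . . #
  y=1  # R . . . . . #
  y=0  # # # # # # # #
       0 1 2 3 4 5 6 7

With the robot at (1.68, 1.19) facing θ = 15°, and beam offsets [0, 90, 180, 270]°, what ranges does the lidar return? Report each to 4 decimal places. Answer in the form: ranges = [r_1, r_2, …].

beam 1: φ=0°, α=15°
  d=(0.9659,0.2588)  start (1,1)  tX=0.3313 tY=3.1296  stride 1/|dx|=1.0353 1/|dy|=3.8637
    cross x-line → (2,1), t=0.3313
    cross x-line → (3,1), t=1.3666
    cross x-line → (4,1), t=2.4018
    cross y-line → (4,2), t=3.1296
    cross x-line → (5,2), t=3.4371
    cross x-line → (6,2), t=4.4724
    cross x-line → (7,2), t=5.5077 (wall)
  → r_1 = 5.5077
beam 2: φ=90°, α=105°
  d=(-0.2588,0.9659)  start (1,1)  tX=2.6273 tY=0.8386  stride 1/|dx|=3.8637 1/|dy|=1.0353
    cross y-line → (1,2), t=0.8386
    cross y-line → (1,3), t=1.8738
    cross x-line → (0,3), t=2.6273 (wall)
  → r_2 = 2.6273
beam 3: φ=180°, α=195°
  d=(-0.9659,-0.2588)  start (1,1)  tX=0.7040 tY=0.7341  stride 1/|dx|=1.0353 1/|dy|=3.8637
    cross x-line → (0,1), t=0.7040 (wall)
  → r_3 = 0.7040
beam 4: φ=270°, α=285°
  d=(0.2588,-0.9659)  start (1,1)  tX=1.2364 tY=0.1967  stride 1/|dx|=3.8637 1/|dy|=1.0353
    cross y-line → (1,0), t=0.1967 (wall)
  → r_4 = 0.1967

ranges = [5.5077, 2.6273, 0.7040, 0.1967]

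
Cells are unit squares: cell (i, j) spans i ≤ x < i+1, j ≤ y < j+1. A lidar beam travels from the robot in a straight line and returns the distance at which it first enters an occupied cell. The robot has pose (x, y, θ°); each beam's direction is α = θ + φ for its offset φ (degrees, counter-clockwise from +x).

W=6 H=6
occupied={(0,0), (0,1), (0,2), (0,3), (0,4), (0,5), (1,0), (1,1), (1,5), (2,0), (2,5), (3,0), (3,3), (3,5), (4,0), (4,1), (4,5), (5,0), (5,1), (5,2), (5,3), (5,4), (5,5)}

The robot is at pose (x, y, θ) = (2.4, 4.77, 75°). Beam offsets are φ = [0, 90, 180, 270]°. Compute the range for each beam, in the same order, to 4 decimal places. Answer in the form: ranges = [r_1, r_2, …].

beam 1: φ=0°, α=75°
  dir = (cos 75°, sin 75°) = (0.2588, 0.9659); from cell (2,4)
  next x-line at t=2.3182, next y-line at t=0.2381; Δt_x=3.8637, Δt_y=1.0353
    y: enter (2,5) at t=0.2381 ← occupied
  → r_1 = 0.2381
beam 2: φ=90°, α=165°
  dir = (cos 165°, sin 165°) = (-0.9659, 0.2588); from cell (2,4)
  next x-line at t=0.4141, next y-line at t=0.8887; Δt_x=1.0353, Δt_y=3.8637
    x: enter (1,4) at t=0.4141
    y: enter (1,5) at t=0.8887 ← occupied
  → r_2 = 0.8887
beam 3: φ=180°, α=255°
  dir = (cos 255°, sin 255°) = (-0.2588, -0.9659); from cell (2,4)
  next x-line at t=1.5455, next y-line at t=0.7972; Δt_x=3.8637, Δt_y=1.0353
    y: enter (2,3) at t=0.7972
    x: enter (1,3) at t=1.5455
    y: enter (1,2) at t=1.8324
    y: enter (1,1) at t=2.8677 ← occupied
  → r_3 = 2.8677
beam 4: φ=270°, α=345°
  dir = (cos 345°, sin 345°) = (0.9659, -0.2588); from cell (2,4)
  next x-line at t=0.6212, next y-line at t=2.9751; Δt_x=1.0353, Δt_y=3.8637
    x: enter (3,4) at t=0.6212
    x: enter (4,4) at t=1.6564
    x: enter (5,4) at t=2.6917 ← occupied
  → r_4 = 2.6917

ranges = [0.2381, 0.8887, 2.8677, 2.6917]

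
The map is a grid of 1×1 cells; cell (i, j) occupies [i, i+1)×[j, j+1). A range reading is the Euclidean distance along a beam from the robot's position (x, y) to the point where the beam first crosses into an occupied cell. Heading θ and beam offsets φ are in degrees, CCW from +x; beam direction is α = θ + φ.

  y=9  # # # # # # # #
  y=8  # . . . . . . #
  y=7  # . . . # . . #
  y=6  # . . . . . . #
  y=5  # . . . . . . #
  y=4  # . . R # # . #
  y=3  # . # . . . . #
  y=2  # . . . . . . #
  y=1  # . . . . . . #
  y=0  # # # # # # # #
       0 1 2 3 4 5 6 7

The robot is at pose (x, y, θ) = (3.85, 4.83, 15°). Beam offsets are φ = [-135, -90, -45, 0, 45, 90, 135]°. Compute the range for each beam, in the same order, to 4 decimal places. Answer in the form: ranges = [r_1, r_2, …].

beam 1: φ=-135°, α=240°
  dir = (cos 240°, sin 240°) = (-0.5000, -0.8660); from cell (3,4)
  next x-line at t=1.7000, next y-line at t=0.9584; Δt_x=2.0000, Δt_y=1.1547
    y: enter (3,3) at t=0.9584
    x: enter (2,3) at t=1.7000 ← occupied
  → r_1 = 1.7000
beam 2: φ=-90°, α=285°
  dir = (cos 285°, sin 285°) = (0.2588, -0.9659); from cell (3,4)
  next x-line at t=0.5796, next y-line at t=0.8593; Δt_x=3.8637, Δt_y=1.0353
    x: enter (4,4) at t=0.5796 ← occupied
  → r_2 = 0.5796
beam 3: φ=-45°, α=330°
  dir = (cos 330°, sin 330°) = (0.8660, -0.5000); from cell (3,4)
  next x-line at t=0.1732, next y-line at t=1.6600; Δt_x=1.1547, Δt_y=2.0000
    x: enter (4,4) at t=0.1732 ← occupied
  → r_3 = 0.1732
beam 4: φ=0°, α=15°
  dir = (cos 15°, sin 15°) = (0.9659, 0.2588); from cell (3,4)
  next x-line at t=0.1553, next y-line at t=0.6568; Δt_x=1.0353, Δt_y=3.8637
    x: enter (4,4) at t=0.1553 ← occupied
  → r_4 = 0.1553
beam 5: φ=45°, α=60°
  dir = (cos 60°, sin 60°) = (0.5000, 0.8660); from cell (3,4)
  next x-line at t=0.3000, next y-line at t=0.1963; Δt_x=2.0000, Δt_y=1.1547
    y: enter (3,5) at t=0.1963
    x: enter (4,5) at t=0.3000
    y: enter (4,6) at t=1.3510
    x: enter (5,6) at t=2.3000
    y: enter (5,7) at t=2.5057
    y: enter (5,8) at t=3.6604
    x: enter (6,8) at t=4.3000
    y: enter (6,9) at t=4.8151 ← occupied
  → r_5 = 4.8151
beam 6: φ=90°, α=105°
  dir = (cos 105°, sin 105°) = (-0.2588, 0.9659); from cell (3,4)
  next x-line at t=3.2841, next y-line at t=0.1760; Δt_x=3.8637, Δt_y=1.0353
    y: enter (3,5) at t=0.1760
    y: enter (3,6) at t=1.2113
    y: enter (3,7) at t=2.2465
    y: enter (3,8) at t=3.2818
    x: enter (2,8) at t=3.2841
    y: enter (2,9) at t=4.3171 ← occupied
  → r_6 = 4.3171
beam 7: φ=135°, α=150°
  dir = (cos 150°, sin 150°) = (-0.8660, 0.5000); from cell (3,4)
  next x-line at t=0.9815, next y-line at t=0.3400; Δt_x=1.1547, Δt_y=2.0000
    y: enter (3,5) at t=0.3400
    x: enter (2,5) at t=0.9815
    x: enter (1,5) at t=2.1362
    y: enter (1,6) at t=2.3400
    x: enter (0,6) at t=3.2909 ← occupied
  → r_7 = 3.2909

ranges = [1.7000, 0.5796, 0.1732, 0.1553, 4.8151, 4.3171, 3.2909]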